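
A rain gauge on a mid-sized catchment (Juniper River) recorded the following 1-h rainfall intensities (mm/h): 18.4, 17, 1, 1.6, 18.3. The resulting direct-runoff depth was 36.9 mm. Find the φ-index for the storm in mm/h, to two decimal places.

Only the 3 blocks with intensity above φ contribute runoff: 18.4, 17, 18.3 mm/h.
Σ(I−φ)·Δt = d  ⇒  (18.4+17+18.3 − 3φ)·1 = 36.9
φ = (53.70 − 36.9/1) / 3 = 5.60 mm/h.

φ ≈ 5.60 mm/h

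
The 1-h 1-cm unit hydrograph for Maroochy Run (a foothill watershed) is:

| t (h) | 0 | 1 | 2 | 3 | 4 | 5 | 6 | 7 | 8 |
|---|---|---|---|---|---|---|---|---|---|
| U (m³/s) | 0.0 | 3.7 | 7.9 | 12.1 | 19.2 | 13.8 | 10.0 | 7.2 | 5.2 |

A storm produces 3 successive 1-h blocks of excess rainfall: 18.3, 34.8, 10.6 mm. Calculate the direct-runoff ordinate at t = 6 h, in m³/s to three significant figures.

Q ≈ 86.7 m³/s

By discrete convolution, Q_j = Σ (P_i / 10 mm) · U_{j−i}.
At t = 6 h (j=6): Q = (18.3/10)·10.0 + (34.8/10)·13.8 + (10.6/10)·19.2 = 86.7 m³/s.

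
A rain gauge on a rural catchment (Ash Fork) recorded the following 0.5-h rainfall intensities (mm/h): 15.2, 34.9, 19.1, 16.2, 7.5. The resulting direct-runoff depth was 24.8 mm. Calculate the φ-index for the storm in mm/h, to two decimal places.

Only the 4 blocks with intensity above φ contribute runoff: 15.2, 34.9, 19.1, 16.2 mm/h.
Σ(I−φ)·Δt = d  ⇒  (15.2+34.9+19.1+16.2 − 4φ)·0.5 = 24.8
φ = (85.40 − 24.8/0.5) / 4 = 8.95 mm/h.

φ ≈ 8.95 mm/h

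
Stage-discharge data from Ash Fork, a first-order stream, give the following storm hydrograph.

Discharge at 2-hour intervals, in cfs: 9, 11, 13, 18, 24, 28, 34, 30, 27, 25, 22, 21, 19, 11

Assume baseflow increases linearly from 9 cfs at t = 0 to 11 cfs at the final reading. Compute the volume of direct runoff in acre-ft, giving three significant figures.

Direct-runoff ordinates (Q − Q_b): 0.00, 1.85, 3.69, 8.54, 14.38, 18.23, 24.08, 19.92, 16.77, 14.62, 11.46, 10.31, 8.15, 0.00 cfs.
ΣQ_DR = 152.0 cfs.
With Δt = 2 h = 7200 s, V = ΣQ_DR · Δt = 152.0 × 7200 = 1.09 × 10^6 ft³ = 25.1 acre-ft.

V ≈ 25.1 acre-ft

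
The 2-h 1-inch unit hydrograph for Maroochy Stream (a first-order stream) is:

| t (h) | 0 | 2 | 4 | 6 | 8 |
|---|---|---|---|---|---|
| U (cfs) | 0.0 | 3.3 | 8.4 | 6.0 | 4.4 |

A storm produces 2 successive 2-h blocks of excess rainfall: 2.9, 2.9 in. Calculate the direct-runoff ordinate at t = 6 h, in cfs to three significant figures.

By discrete convolution, Q_j = Σ (P_i / 1 in) · U_{j−i}.
At t = 6 h (j=3): Q = (2.9/1)·6.0 + (2.9/1)·8.4 = 41.8 cfs.

Q ≈ 41.8 cfs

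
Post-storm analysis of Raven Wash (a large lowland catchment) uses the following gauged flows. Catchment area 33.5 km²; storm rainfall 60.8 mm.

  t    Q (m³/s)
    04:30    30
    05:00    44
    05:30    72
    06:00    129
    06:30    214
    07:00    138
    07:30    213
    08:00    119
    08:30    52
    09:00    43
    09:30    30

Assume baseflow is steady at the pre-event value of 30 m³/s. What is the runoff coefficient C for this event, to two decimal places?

ΣQ_DR = 754.0 m³/s; V = ΣQ_DR·Δt = 1.357 × 10^6 m³.
Runoff depth d = V / A = 40.51 mm.
C = d / P = 40.51 / 60.8 = 0.67.

C ≈ 0.67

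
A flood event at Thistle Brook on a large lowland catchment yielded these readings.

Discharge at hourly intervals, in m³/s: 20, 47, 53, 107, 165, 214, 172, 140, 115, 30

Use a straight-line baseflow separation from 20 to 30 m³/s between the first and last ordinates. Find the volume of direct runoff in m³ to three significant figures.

V ≈ 2.93 × 10^6 m³

Direct-runoff ordinates (Q − Q_b): 0.00, 25.89, 30.78, 83.67, 140.56, 188.44, 145.33, 112.22, 86.11, 0.00 m³/s.
ΣQ_DR = 813.0 m³/s.
With Δt = 1 h = 3600 s, V = ΣQ_DR · Δt = 813.0 × 3600 = 2.93 × 10^6 m³.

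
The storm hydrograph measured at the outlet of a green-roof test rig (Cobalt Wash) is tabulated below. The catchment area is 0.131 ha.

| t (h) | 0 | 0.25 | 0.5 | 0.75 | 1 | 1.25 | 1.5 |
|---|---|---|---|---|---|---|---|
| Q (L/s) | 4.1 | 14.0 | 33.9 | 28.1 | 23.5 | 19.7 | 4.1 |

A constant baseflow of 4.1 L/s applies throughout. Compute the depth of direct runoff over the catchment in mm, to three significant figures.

d ≈ 67.8 mm

Direct runoff: 0.0, 9.9, 29.8, 24.0, 19.4, 15.6, 0.0 L/s; ΣQ_DR = 98.70 L/s.
V = ΣQ_DR · Δt = 98.70 × 900 s = 88830 L.
Over A = 0.131 ha, depth = V / A = 67.8 mm.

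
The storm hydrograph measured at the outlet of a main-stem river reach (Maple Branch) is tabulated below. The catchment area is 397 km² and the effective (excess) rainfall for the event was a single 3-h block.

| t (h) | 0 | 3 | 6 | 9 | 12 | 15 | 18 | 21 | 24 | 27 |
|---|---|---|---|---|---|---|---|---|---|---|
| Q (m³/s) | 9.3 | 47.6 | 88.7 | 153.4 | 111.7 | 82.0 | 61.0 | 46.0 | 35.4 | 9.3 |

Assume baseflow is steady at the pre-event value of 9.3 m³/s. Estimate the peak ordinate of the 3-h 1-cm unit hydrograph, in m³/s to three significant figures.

U_p ≈ 96.1 m³/s

Direct runoff: 0.0, 38.3, 79.4, 144.1, 102.4, 72.7, 51.7, 36.7, 26.1, 0.0 m³/s; ΣQ_DR = 551.4 m³/s, peak = 144.1 m³/s.
Runoff depth d = ΣQ_DR·Δt / A = 551.4 × 10800 / (397 km²) = 15.00 mm.
The 1-cm UH is the DRH scaled by (10 mm)/d, so U_p = 144.1 × 10/15.00 = 96.1 m³/s.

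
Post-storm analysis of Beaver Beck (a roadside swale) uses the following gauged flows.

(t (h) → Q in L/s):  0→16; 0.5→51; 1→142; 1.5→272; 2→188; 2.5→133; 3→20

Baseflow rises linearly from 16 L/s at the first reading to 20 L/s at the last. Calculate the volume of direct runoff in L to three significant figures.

Direct-runoff ordinates (Q − Q_b): 0.00, 34.33, 124.67, 254.00, 169.33, 113.67, 0.00 L/s.
ΣQ_DR = 696.0 L/s.
With Δt = 0.5 h = 1800 s, V = ΣQ_DR · Δt = 696.0 × 1800 = 1.25 × 10^6 L.

V ≈ 1.25 × 10^6 L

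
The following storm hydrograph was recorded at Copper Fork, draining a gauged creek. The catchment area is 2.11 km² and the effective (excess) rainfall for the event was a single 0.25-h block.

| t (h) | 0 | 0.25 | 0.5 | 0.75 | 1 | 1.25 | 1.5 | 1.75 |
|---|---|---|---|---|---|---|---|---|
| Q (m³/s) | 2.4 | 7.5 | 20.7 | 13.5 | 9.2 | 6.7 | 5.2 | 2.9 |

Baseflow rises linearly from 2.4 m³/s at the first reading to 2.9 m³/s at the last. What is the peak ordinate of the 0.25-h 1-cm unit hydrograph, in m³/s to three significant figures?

U_p ≈ 9.08 m³/s

Direct runoff: 0.00, 5.03, 18.16, 10.89, 6.51, 3.94, 2.37, 0.00 m³/s; ΣQ_DR = 46.90 m³/s, peak = 18.16 m³/s.
Runoff depth d = ΣQ_DR·Δt / A = 46.90 × 900 / (2.11 km²) = 20.00 mm.
The 1-cm UH is the DRH scaled by (10 mm)/d, so U_p = 18.16 × 10/20.00 = 9.08 m³/s.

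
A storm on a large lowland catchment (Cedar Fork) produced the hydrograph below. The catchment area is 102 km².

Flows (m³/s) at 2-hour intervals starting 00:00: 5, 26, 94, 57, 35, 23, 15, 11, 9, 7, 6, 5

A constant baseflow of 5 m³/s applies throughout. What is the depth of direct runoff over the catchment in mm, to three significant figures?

Direct runoff: 0.0, 21.0, 89.0, 52.0, 30.0, 18.0, 10.0, 6.0, 4.0, 2.0, 1.0, 0.0 m³/s; ΣQ_DR = 233.0 m³/s.
V = ΣQ_DR · Δt = 233.0 × 7200 s = 1.678 × 10^6 m³.
Over A = 102 km², depth = V / A = 16.4 mm.

d ≈ 16.4 mm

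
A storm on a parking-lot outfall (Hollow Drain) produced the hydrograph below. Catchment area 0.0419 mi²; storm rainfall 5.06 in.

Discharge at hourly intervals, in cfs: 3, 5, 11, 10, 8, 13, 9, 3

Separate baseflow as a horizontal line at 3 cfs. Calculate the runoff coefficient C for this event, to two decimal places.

ΣQ_DR = 38.00 cfs; V = ΣQ_DR·Δt = 1.368 × 10^5 ft³.
Runoff depth d = V / A = 1.405 in.
C = d / P = 1.405 / 5.06 = 0.28.

C ≈ 0.28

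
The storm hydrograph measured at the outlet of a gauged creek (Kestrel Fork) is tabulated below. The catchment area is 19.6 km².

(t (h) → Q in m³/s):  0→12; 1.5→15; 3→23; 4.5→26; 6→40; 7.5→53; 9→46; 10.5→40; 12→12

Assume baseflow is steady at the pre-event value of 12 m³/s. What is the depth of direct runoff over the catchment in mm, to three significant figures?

Direct runoff: 0.0, 3.0, 11.0, 14.0, 28.0, 41.0, 34.0, 28.0, 0.0 m³/s; ΣQ_DR = 159.0 m³/s.
V = ΣQ_DR · Δt = 159.0 × 5400 s = 8.586 × 10^5 m³.
Over A = 19.6 km², depth = V / A = 43.8 mm.

d ≈ 43.8 mm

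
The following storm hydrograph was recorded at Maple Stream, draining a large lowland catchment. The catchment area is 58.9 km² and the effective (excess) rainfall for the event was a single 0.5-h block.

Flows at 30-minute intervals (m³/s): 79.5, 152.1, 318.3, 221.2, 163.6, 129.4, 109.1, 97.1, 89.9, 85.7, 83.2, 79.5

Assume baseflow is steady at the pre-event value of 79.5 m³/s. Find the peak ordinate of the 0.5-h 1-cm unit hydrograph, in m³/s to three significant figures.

Direct runoff: 0.0, 72.6, 238.8, 141.7, 84.1, 49.9, 29.6, 17.6, 10.4, 6.2, 3.7, 0.0 m³/s; ΣQ_DR = 654.6 m³/s, peak = 238.8 m³/s.
Runoff depth d = ΣQ_DR·Δt / A = 654.6 × 1800 / (58.9 km²) = 20.00 mm.
The 1-cm UH is the DRH scaled by (10 mm)/d, so U_p = 238.8 × 10/20.00 = 119 m³/s.

U_p ≈ 119 m³/s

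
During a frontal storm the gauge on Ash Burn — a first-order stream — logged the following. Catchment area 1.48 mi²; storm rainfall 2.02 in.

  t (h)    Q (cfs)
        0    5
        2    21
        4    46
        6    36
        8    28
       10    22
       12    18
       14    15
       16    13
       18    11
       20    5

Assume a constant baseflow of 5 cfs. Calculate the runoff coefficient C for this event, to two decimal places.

ΣQ_DR = 165.0 cfs; V = ΣQ_DR·Δt = 1.188 × 10^6 ft³.
Runoff depth d = V / A = 0.3455 in.
C = d / P = 0.3455 / 2.02 = 0.17.

C ≈ 0.17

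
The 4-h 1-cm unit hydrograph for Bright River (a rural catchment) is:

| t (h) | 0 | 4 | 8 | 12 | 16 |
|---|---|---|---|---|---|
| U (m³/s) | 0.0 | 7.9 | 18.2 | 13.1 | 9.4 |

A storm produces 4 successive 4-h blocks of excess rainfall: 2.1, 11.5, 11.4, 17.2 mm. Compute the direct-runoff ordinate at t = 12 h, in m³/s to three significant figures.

Q ≈ 32.7 m³/s

By discrete convolution, Q_j = Σ (P_i / 10 mm) · U_{j−i}.
At t = 12 h (j=3): Q = (2.1/10)·13.1 + (11.5/10)·18.2 + (11.4/10)·7.9 + (17.2/10)·0.0 = 32.7 m³/s.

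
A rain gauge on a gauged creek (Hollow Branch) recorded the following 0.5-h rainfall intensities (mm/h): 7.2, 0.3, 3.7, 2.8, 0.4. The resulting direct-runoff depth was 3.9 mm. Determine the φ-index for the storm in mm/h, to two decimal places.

Only the 3 blocks with intensity above φ contribute runoff: 7.2, 3.7, 2.8 mm/h.
Σ(I−φ)·Δt = d  ⇒  (7.2+3.7+2.8 − 3φ)·0.5 = 3.9
φ = (13.70 − 3.9/0.5) / 3 = 1.97 mm/h.

φ ≈ 1.97 mm/h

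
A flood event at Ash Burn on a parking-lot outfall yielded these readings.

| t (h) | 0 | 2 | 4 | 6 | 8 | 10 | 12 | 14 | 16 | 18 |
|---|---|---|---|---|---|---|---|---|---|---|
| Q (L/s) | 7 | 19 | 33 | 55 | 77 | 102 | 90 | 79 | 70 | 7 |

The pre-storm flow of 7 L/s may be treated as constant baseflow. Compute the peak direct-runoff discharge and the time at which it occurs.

Subtracting baseflow gives direct-runoff ordinates: 0.0, 12.0, 26.0, 48.0, 70.0, 95.0, 83.0, 72.0, 63.0, 0.0 L/s.
The maximum is 95.0 L/s, occurring at the reading for t = 10 h.

Q_p = 95.0 L/s at t = 10 h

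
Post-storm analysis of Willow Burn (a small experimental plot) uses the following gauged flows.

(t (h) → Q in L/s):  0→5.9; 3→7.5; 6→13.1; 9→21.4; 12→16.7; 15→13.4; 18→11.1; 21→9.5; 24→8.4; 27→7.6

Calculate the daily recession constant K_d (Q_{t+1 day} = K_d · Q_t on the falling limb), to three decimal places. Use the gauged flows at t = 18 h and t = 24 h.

Between t = 18 h and t = 24 h the flow falls from 11.1 to 8.4 L/s over 2×3 h = 6 h.
Per-interval ratio K = (8.4/11.1)^(1/2) = 0.8699; K_d = K^(24/3) = 0.328.

K_d ≈ 0.328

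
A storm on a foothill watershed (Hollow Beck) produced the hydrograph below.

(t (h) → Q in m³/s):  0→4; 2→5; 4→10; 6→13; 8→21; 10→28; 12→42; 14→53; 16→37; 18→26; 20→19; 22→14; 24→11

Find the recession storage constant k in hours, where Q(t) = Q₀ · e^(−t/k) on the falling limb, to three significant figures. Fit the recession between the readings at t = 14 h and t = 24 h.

On the falling limb, Q drops from 53 to 11 m³/s between t = 14 h and t = 24 h (Δt = 10 h).
k = −Δt / ln(Q₂/Q₁) = −10 / ln(11/53) = 6.36 h.

k ≈ 6.36 h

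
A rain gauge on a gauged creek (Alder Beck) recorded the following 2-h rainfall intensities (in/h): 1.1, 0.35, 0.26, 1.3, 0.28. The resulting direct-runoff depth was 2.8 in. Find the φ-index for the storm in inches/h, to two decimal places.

φ ≈ 0.50 in/h

Only the 2 blocks with intensity above φ contribute runoff: 1.1, 1.3 in/h.
Σ(I−φ)·Δt = d  ⇒  (1.1+1.3 − 2φ)·2 = 2.8
φ = (2.400 − 2.8/2) / 2 = 0.50 in/h.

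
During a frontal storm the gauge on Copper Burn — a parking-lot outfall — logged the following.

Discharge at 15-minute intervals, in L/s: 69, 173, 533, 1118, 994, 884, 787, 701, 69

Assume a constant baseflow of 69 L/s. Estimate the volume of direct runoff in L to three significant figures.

Direct-runoff ordinates (Q − Q_b): 0.0, 104.0, 464.0, 1049.0, 925.0, 815.0, 718.0, 632.0, 0.0 L/s.
ΣQ_DR = 4707 L/s.
With Δt = 0.25 h = 900 s, V = ΣQ_DR · Δt = 4707 × 900 = 4.24 × 10^6 L.

V ≈ 4.24 × 10^6 L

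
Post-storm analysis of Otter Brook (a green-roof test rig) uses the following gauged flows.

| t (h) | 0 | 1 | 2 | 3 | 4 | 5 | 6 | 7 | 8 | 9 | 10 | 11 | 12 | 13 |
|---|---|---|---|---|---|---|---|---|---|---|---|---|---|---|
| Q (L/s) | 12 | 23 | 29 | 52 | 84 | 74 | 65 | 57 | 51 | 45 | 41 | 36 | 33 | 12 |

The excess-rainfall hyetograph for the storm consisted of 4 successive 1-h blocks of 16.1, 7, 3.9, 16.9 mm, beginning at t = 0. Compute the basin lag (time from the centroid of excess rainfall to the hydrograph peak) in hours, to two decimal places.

Centroid of excess rainfall: t_c = Σ P_i·t̄_i / ΣP_i = 1.9920 h (block centres at 0.5, 1.5, 2.5, 3.5 h).
Hydrograph peak occurs at t = 4 h, so basin lag t_L = 4 − 1.9920 = 2.01 h.

t_L ≈ 2.01 h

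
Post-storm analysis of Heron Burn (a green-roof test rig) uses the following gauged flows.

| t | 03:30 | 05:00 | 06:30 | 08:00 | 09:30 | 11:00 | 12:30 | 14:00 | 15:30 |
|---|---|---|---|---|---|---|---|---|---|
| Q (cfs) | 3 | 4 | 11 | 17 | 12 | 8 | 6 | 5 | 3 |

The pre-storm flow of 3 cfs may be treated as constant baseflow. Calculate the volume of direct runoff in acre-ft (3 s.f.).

Direct-runoff ordinates (Q − Q_b): 0.0, 1.0, 8.0, 14.0, 9.0, 5.0, 3.0, 2.0, 0.0 cfs.
ΣQ_DR = 42.00 cfs.
With Δt = 1.5 h = 5400 s, V = ΣQ_DR · Δt = 42.00 × 5400 = 2.27 × 10^5 ft³ = 5.21 acre-ft.

V ≈ 5.21 acre-ft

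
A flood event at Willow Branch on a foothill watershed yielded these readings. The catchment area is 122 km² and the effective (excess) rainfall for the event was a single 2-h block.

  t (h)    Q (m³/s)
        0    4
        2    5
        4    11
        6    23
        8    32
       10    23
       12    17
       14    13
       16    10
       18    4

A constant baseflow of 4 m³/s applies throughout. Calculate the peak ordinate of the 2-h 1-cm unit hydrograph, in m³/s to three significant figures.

U_p ≈ 46.5 m³/s

Direct runoff: 0.0, 1.0, 7.0, 19.0, 28.0, 19.0, 13.0, 9.0, 6.0, 0.0 m³/s; ΣQ_DR = 102.0 m³/s, peak = 28.0 m³/s.
Runoff depth d = ΣQ_DR·Δt / A = 102.0 × 7200 / (122 km²) = 6.020 mm.
The 1-cm UH is the DRH scaled by (10 mm)/d, so U_p = 28.0 × 10/6.020 = 46.5 m³/s.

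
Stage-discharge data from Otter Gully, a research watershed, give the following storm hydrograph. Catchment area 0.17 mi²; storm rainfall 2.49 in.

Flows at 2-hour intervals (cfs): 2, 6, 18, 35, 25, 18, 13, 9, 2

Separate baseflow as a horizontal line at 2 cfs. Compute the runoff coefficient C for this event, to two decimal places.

ΣQ_DR = 110.0 cfs; V = ΣQ_DR·Δt = 7.920 × 10^5 ft³.
Runoff depth d = V / A = 2.005 in.
C = d / P = 2.005 / 2.49 = 0.81.

C ≈ 0.81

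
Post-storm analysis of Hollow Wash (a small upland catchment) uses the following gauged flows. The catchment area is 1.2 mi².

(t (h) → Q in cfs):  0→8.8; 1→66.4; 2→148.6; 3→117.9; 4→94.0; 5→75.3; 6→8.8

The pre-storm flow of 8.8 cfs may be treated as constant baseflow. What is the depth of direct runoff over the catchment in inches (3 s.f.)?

Direct runoff: 0.0, 57.6, 139.8, 109.1, 85.2, 66.5, 0.0 cfs; ΣQ_DR = 458.2 cfs.
V = ΣQ_DR · Δt = 458.2 × 3600 s = 1.650 × 10^6 ft³.
Over A = 1.2 mi², depth = V / A = 0.592 in.

d ≈ 0.592 in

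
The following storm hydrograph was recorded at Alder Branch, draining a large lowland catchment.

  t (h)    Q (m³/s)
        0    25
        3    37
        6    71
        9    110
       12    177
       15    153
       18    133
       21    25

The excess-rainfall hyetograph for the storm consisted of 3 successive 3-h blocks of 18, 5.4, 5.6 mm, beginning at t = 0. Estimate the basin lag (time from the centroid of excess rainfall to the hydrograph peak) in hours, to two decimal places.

t_L ≈ 8.78 h

Centroid of excess rainfall: t_c = Σ P_i·t̄_i / ΣP_i = 3.2172 h (block centres at 1.5, 4.5, 7.5 h).
Hydrograph peak occurs at t = 12 h, so basin lag t_L = 12 − 3.2172 = 8.78 h.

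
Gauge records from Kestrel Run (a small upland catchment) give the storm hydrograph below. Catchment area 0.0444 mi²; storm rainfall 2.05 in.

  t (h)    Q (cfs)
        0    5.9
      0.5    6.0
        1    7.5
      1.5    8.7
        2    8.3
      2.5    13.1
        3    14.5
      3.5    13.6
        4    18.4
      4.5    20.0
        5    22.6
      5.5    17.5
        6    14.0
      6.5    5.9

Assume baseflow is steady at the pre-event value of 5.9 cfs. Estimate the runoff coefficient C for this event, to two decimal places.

ΣQ_DR = 93.40 cfs; V = ΣQ_DR·Δt = 1.681 × 10^5 ft³.
Runoff depth d = V / A = 1.630 in.
C = d / P = 1.630 / 2.05 = 0.80.

C ≈ 0.80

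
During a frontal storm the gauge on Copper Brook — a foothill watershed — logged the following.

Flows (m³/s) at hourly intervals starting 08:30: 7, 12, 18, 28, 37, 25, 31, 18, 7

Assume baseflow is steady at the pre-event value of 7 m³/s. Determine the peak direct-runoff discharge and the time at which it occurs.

Q_p = 30.0 m³/s at t = 12:30

Subtracting baseflow gives direct-runoff ordinates: 0.0, 5.0, 11.0, 21.0, 30.0, 18.0, 24.0, 11.0, 0.0 m³/s.
The maximum is 30.0 m³/s, occurring at the reading for t = 12:30.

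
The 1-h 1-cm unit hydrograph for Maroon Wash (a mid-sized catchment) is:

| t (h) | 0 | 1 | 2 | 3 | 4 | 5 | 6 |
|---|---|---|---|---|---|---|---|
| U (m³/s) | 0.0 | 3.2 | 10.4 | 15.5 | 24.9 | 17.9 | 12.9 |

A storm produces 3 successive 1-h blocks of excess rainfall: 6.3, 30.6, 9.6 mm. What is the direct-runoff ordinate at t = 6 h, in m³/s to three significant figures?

By discrete convolution, Q_j = Σ (P_i / 10 mm) · U_{j−i}.
At t = 6 h (j=6): Q = (6.3/10)·12.9 + (30.6/10)·17.9 + (9.6/10)·24.9 = 86.8 m³/s.

Q ≈ 86.8 m³/s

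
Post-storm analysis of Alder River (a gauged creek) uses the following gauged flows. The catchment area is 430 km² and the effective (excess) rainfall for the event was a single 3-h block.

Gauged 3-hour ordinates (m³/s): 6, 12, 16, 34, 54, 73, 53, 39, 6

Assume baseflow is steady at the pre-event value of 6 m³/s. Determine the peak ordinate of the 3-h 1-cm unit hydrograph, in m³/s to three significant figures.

U_p ≈ 112 m³/s

Direct runoff: 0.0, 6.0, 10.0, 28.0, 48.0, 67.0, 47.0, 33.0, 0.0 m³/s; ΣQ_DR = 239.0 m³/s, peak = 67.0 m³/s.
Runoff depth d = ΣQ_DR·Δt / A = 239.0 × 10800 / (430 km²) = 6.003 mm.
The 1-cm UH is the DRH scaled by (10 mm)/d, so U_p = 67.0 × 10/6.003 = 112 m³/s.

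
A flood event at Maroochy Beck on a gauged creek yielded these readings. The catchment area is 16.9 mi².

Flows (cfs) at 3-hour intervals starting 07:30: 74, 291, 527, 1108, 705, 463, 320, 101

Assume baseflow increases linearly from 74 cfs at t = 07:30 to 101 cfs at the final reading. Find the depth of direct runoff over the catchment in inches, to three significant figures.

d ≈ 0.795 in

Direct runoff: 0.00, 213.14, 445.29, 1022.43, 615.57, 369.71, 222.86, 0.00 cfs; ΣQ_DR = 2889 cfs.
V = ΣQ_DR · Δt = 2889 × 10800 s = 3.120 × 10^7 ft³.
Over A = 16.9 mi², depth = V / A = 0.795 in.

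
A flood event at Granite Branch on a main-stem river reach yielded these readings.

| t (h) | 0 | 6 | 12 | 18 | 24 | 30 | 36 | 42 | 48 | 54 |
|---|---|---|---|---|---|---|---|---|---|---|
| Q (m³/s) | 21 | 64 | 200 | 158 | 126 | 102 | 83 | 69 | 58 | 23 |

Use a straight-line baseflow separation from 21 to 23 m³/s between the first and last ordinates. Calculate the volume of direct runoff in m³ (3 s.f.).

Direct-runoff ordinates (Q − Q_b): 0.00, 42.78, 178.56, 136.33, 104.11, 79.89, 60.67, 46.44, 35.22, 0.00 m³/s.
ΣQ_DR = 684.0 m³/s.
With Δt = 6 h = 21600 s, V = ΣQ_DR · Δt = 684.0 × 21600 = 1.48 × 10^7 m³.

V ≈ 1.48 × 10^7 m³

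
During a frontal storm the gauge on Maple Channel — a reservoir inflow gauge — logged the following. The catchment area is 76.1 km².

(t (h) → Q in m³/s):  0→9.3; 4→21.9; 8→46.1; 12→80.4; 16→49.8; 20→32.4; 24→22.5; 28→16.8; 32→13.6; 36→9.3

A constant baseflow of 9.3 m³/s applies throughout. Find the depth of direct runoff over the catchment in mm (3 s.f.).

d ≈ 39.6 mm

Direct runoff: 0.0, 12.6, 36.8, 71.1, 40.5, 23.1, 13.2, 7.5, 4.3, 0.0 m³/s; ΣQ_DR = 209.1 m³/s.
V = ΣQ_DR · Δt = 209.1 × 14400 s = 3.011 × 10^6 m³.
Over A = 76.1 km², depth = V / A = 39.6 mm.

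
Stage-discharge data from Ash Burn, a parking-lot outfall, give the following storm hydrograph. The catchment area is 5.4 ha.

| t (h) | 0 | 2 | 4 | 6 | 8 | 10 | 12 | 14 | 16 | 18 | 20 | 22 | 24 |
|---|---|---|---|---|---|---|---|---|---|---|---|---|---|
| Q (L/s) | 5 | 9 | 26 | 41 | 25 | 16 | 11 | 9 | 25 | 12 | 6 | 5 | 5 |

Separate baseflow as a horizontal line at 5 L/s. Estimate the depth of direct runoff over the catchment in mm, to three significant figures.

d ≈ 17.3 mm

Direct runoff: 0.0, 4.0, 21.0, 36.0, 20.0, 11.0, 6.0, 4.0, 20.0, 7.0, 1.0, 0.0, 0.0 L/s; ΣQ_DR = 130.0 L/s.
V = ΣQ_DR · Δt = 130.0 × 7200 s = 9.360 × 10^5 L.
Over A = 5.4 ha, depth = V / A = 17.3 mm.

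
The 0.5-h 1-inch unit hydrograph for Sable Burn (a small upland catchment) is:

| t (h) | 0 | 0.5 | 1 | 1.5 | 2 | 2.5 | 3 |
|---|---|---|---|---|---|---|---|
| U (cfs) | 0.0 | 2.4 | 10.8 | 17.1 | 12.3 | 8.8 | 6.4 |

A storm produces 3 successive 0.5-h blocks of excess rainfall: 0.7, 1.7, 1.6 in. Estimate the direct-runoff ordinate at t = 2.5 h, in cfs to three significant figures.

Q ≈ 54.4 cfs

By discrete convolution, Q_j = Σ (P_i / 1 in) · U_{j−i}.
At t = 2.5 h (j=5): Q = (0.7/1)·8.8 + (1.7/1)·12.3 + (1.6/1)·17.1 = 54.4 cfs.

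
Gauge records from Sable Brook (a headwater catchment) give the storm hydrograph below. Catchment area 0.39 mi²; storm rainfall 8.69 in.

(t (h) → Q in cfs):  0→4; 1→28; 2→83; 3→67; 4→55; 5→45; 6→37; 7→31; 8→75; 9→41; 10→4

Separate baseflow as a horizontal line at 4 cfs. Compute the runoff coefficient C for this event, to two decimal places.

C ≈ 0.19

ΣQ_DR = 426.0 cfs; V = ΣQ_DR·Δt = 1.534 × 10^6 ft³.
Runoff depth d = V / A = 1.693 in.
C = d / P = 1.693 / 8.69 = 0.19.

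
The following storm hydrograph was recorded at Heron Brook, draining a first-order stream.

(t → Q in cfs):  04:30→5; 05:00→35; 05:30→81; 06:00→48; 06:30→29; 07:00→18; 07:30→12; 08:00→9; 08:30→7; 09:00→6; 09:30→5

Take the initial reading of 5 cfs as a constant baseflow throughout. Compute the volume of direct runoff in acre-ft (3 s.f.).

V ≈ 8.26 acre-ft

Direct-runoff ordinates (Q − Q_b): 0.0, 30.0, 76.0, 43.0, 24.0, 13.0, 7.0, 4.0, 2.0, 1.0, 0.0 cfs.
ΣQ_DR = 200.0 cfs.
With Δt = 0.5 h = 1800 s, V = ΣQ_DR · Δt = 200.0 × 1800 = 3.60 × 10^5 ft³ = 8.26 acre-ft.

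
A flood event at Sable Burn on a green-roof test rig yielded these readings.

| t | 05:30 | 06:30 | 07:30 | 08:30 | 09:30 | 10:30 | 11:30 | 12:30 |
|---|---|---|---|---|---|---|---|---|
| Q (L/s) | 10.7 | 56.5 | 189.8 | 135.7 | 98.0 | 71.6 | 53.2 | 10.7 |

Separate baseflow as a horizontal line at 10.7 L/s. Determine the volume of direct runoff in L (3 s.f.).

V ≈ 1.95 × 10^6 L

Direct-runoff ordinates (Q − Q_b): 0.0, 45.8, 179.1, 125.0, 87.3, 60.9, 42.5, 0.0 L/s.
ΣQ_DR = 540.6 L/s.
With Δt = 1 h = 3600 s, V = ΣQ_DR · Δt = 540.6 × 3600 = 1.95 × 10^6 L.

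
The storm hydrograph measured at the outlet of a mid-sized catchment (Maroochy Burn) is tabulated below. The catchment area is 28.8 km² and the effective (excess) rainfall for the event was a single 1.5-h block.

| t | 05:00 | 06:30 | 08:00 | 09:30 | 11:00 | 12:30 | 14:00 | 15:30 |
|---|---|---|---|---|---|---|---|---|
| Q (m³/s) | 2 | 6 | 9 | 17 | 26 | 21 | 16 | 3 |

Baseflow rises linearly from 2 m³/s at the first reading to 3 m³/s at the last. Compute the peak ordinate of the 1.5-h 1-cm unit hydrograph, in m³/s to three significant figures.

U_p ≈ 15.6 m³/s

Direct runoff: 0.00, 3.86, 6.71, 14.57, 23.43, 18.29, 13.14, 0.00 m³/s; ΣQ_DR = 80.00 m³/s, peak = 23.43 m³/s.
Runoff depth d = ΣQ_DR·Δt / A = 80.00 × 5400 / (28.8 km²) = 15.00 mm.
The 1-cm UH is the DRH scaled by (10 mm)/d, so U_p = 23.43 × 10/15.00 = 15.6 m³/s.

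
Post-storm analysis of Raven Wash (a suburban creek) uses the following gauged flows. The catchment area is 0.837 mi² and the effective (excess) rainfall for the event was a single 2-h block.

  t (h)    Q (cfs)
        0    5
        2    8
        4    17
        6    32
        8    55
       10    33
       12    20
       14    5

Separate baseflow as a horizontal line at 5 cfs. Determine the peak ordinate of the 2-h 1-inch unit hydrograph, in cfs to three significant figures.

U_p ≈ 100 cfs

Direct runoff: 0.0, 3.0, 12.0, 27.0, 50.0, 28.0, 15.0, 0.0 cfs; ΣQ_DR = 135.0 cfs, peak = 50.0 cfs.
Runoff depth d = ΣQ_DR·Δt / A = 135.0 × 7200 / (0.837 mi²) = 0.4999 in.
The 1-inch UH is the DRH scaled by (1 in)/d, so U_p = 50.0 × 1/0.4999 = 100 cfs.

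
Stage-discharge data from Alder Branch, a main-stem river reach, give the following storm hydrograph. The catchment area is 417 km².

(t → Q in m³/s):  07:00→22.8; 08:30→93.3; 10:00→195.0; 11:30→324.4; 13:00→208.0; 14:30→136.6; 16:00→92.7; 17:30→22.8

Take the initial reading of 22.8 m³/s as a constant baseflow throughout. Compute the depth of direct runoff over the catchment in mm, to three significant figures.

Direct runoff: 0.0, 70.5, 172.2, 301.6, 185.2, 113.8, 69.9, 0.0 m³/s; ΣQ_DR = 913.2 m³/s.
V = ΣQ_DR · Δt = 913.2 × 5400 s = 4.931 × 10^6 m³.
Over A = 417 km², depth = V / A = 11.8 mm.

d ≈ 11.8 mm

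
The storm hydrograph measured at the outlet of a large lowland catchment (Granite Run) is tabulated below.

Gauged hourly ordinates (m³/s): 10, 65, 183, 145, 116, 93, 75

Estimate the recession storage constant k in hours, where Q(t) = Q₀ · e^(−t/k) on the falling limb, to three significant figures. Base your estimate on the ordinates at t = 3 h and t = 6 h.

k ≈ 4.55 h

On the falling limb, Q drops from 145 to 75 m³/s between t = 3 h and t = 6 h (Δt = 3 h).
k = −Δt / ln(Q₂/Q₁) = −3 / ln(75/145) = 4.55 h.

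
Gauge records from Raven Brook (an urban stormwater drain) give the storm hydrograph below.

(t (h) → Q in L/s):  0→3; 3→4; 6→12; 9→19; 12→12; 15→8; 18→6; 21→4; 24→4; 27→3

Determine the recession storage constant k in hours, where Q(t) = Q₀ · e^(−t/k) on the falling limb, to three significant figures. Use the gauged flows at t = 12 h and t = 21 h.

On the falling limb, Q drops from 12 to 4 L/s between t = 12 h and t = 21 h (Δt = 9 h).
k = −Δt / ln(Q₂/Q₁) = −9 / ln(4/12) = 8.19 h.

k ≈ 8.19 h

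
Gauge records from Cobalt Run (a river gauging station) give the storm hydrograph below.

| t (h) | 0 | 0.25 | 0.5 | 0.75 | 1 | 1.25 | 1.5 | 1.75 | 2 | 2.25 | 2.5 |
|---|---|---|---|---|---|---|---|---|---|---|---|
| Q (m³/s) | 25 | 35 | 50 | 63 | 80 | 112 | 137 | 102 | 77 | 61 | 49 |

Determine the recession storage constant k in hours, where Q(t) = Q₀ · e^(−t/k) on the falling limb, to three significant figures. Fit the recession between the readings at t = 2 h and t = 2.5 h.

On the falling limb, Q drops from 77 to 49 m³/s between t = 2 h and t = 2.5 h (Δt = 0.5 h).
k = −Δt / ln(Q₂/Q₁) = −0.5 / ln(49/77) = 1.11 h.

k ≈ 1.11 h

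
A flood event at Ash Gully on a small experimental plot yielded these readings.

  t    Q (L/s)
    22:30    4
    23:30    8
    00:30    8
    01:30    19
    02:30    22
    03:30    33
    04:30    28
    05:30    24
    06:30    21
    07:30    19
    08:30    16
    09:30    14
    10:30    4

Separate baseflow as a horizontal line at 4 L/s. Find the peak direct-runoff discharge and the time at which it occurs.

Subtracting baseflow gives direct-runoff ordinates: 0.0, 4.0, 4.0, 15.0, 18.0, 29.0, 24.0, 20.0, 17.0, 15.0, 12.0, 10.0, 0.0 L/s.
The maximum is 29.0 L/s, occurring at the reading for t = 03:30.

Q_p = 29.0 L/s at t = 03:30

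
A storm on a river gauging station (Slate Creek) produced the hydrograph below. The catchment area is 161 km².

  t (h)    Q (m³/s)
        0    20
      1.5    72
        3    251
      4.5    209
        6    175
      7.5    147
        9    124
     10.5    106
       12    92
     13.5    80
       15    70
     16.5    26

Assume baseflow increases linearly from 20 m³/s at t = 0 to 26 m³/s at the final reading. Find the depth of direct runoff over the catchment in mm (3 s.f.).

d ≈ 36.8 mm

Direct runoff: 0.00, 51.45, 229.91, 187.36, 152.82, 124.27, 100.73, 82.18, 67.64, 55.09, 44.55, 0.00 m³/s; ΣQ_DR = 1096 m³/s.
V = ΣQ_DR · Δt = 1096 × 5400 s = 5.918 × 10^6 m³.
Over A = 161 km², depth = V / A = 36.8 mm.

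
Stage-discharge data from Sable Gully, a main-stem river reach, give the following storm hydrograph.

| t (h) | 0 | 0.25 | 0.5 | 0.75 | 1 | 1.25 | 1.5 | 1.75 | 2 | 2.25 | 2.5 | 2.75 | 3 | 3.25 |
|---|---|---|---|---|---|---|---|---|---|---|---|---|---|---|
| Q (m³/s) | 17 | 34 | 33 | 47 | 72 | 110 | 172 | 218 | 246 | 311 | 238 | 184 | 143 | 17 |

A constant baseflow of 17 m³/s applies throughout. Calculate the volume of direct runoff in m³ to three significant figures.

Direct-runoff ordinates (Q − Q_b): 0.0, 17.0, 16.0, 30.0, 55.0, 93.0, 155.0, 201.0, 229.0, 294.0, 221.0, 167.0, 126.0, 0.0 m³/s.
ΣQ_DR = 1604 m³/s.
With Δt = 0.25 h = 900 s, V = ΣQ_DR · Δt = 1604 × 900 = 1.44 × 10^6 m³.

V ≈ 1.44 × 10^6 m³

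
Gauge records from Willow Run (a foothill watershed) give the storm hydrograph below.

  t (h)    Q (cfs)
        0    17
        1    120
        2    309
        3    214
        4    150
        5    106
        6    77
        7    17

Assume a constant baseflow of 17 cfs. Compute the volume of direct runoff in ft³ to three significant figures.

Direct-runoff ordinates (Q − Q_b): 0.0, 103.0, 292.0, 197.0, 133.0, 89.0, 60.0, 0.0 cfs.
ΣQ_DR = 874.0 cfs.
With Δt = 1 h = 3600 s, V = ΣQ_DR · Δt = 874.0 × 3600 = 3.15 × 10^6 ft³.

V ≈ 3.15 × 10^6 ft³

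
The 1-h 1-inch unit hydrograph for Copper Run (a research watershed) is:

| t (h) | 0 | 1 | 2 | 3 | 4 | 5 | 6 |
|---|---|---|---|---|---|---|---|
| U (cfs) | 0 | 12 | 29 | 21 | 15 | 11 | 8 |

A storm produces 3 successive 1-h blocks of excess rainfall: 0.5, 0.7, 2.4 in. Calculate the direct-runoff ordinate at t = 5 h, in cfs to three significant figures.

By discrete convolution, Q_j = Σ (P_i / 1 in) · U_{j−i}.
At t = 5 h (j=5): Q = (0.5/1)·11 + (0.7/1)·15 + (2.4/1)·21 = 66.4 cfs.

Q ≈ 66.4 cfs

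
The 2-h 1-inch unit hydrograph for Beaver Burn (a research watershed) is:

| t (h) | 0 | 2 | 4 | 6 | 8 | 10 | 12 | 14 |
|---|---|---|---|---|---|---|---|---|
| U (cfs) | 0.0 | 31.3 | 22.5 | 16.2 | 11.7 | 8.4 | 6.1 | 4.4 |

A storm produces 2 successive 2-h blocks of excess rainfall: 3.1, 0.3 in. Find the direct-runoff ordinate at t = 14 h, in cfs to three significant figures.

By discrete convolution, Q_j = Σ (P_i / 1 in) · U_{j−i}.
At t = 14 h (j=7): Q = (3.1/1)·4.4 + (0.3/1)·6.1 = 15.5 cfs.

Q ≈ 15.5 cfs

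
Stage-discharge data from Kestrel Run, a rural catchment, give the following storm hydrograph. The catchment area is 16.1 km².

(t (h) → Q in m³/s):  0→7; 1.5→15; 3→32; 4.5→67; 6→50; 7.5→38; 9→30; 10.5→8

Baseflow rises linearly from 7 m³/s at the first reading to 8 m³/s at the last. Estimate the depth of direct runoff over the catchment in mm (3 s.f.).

d ≈ 62.7 mm

Direct runoff: 0.00, 7.86, 24.71, 59.57, 42.43, 30.29, 22.14, 0.00 m³/s; ΣQ_DR = 187.0 m³/s.
V = ΣQ_DR · Δt = 187.0 × 5400 s = 1.010 × 10^6 m³.
Over A = 16.1 km², depth = V / A = 62.7 mm.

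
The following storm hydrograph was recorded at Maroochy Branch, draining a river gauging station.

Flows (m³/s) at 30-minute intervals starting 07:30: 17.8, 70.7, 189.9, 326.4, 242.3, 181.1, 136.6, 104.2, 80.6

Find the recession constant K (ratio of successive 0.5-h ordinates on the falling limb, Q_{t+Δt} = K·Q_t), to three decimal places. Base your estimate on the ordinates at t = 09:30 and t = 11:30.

K ≈ 0.759

Using the recession-limb readings at t = 09:30 and t = 11:30: Q falls from 242.3 to 80.6 m³/s over 4 intervals.
K = (Q₂/Q₁)^(1/4) = (80.6/242.3)^(1/4) = 0.759.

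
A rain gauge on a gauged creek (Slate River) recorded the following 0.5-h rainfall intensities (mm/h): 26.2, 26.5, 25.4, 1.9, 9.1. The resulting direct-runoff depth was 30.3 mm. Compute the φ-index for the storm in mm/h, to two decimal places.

Only the 4 blocks with intensity above φ contribute runoff: 26.2, 26.5, 25.4, 9.1 mm/h.
Σ(I−φ)·Δt = d  ⇒  (26.2+26.5+25.4+9.1 − 4φ)·0.5 = 30.3
φ = (87.20 − 30.3/0.5) / 4 = 6.65 mm/h.

φ ≈ 6.65 mm/h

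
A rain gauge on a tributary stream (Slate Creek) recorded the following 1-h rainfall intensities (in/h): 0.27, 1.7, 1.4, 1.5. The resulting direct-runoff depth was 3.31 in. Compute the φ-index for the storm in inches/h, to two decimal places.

Only the 3 blocks with intensity above φ contribute runoff: 1.7, 1.4, 1.5 in/h.
Σ(I−φ)·Δt = d  ⇒  (1.7+1.4+1.5 − 3φ)·1 = 3.31
φ = (4.600 − 3.31/1) / 3 = 0.43 in/h.

φ ≈ 0.43 in/h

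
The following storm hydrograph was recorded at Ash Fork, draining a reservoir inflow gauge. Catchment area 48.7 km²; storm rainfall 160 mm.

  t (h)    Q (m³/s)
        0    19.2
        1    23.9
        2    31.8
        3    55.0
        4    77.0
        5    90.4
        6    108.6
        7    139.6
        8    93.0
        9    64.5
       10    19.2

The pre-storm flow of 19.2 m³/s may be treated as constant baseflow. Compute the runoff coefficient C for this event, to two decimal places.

C ≈ 0.24

ΣQ_DR = 511.0 m³/s; V = ΣQ_DR·Δt = 1.840 × 10^6 m³.
Runoff depth d = V / A = 37.77 mm.
C = d / P = 37.77 / 160 = 0.24.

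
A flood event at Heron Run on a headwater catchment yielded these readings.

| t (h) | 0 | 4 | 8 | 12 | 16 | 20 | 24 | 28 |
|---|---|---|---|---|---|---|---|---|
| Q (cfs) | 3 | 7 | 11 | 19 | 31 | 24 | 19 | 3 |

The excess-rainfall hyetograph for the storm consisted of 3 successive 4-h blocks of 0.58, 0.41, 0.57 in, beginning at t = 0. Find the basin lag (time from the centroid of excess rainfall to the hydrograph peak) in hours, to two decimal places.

Centroid of excess rainfall: t_c = Σ P_i·t̄_i / ΣP_i = 5.9744 h (block centres at 2, 6, 10 h).
Hydrograph peak occurs at t = 16 h, so basin lag t_L = 16 − 5.9744 = 10.03 h.

t_L ≈ 10.03 h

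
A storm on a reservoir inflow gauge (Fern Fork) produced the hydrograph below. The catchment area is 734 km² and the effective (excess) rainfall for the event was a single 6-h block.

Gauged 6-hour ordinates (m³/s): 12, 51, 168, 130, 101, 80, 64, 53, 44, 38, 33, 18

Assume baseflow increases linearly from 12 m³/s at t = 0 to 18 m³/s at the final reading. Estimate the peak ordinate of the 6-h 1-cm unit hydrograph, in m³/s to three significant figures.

U_p ≈ 86.0 m³/s

Direct runoff: 0.00, 38.45, 154.91, 116.36, 86.82, 65.27, 48.73, 37.18, 27.64, 21.09, 15.55, 0.00 m³/s; ΣQ_DR = 612.0 m³/s, peak = 154.91 m³/s.
Runoff depth d = ΣQ_DR·Δt / A = 612.0 × 21600 / (734 km²) = 18.01 mm.
The 1-cm UH is the DRH scaled by (10 mm)/d, so U_p = 154.91 × 10/18.01 = 86.0 m³/s.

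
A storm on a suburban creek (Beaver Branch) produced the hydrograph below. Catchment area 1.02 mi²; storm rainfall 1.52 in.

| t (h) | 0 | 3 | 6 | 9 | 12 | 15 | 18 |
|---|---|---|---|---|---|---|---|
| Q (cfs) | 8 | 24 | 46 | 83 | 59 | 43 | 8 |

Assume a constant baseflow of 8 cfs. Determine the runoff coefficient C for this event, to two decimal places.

ΣQ_DR = 215.0 cfs; V = ΣQ_DR·Δt = 2.322 × 10^6 ft³.
Runoff depth d = V / A = 0.9799 in.
C = d / P = 0.9799 / 1.52 = 0.64.

C ≈ 0.64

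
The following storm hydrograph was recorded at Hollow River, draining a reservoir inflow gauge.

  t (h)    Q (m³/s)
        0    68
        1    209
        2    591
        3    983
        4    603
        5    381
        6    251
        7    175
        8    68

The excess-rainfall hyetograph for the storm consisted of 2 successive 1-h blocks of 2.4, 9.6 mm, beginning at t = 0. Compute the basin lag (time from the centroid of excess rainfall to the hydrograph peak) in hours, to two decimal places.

Centroid of excess rainfall: t_c = Σ P_i·t̄_i / ΣP_i = 1.3000 h (block centres at 0.5, 1.5 h).
Hydrograph peak occurs at t = 3 h, so basin lag t_L = 3 − 1.3000 = 1.70 h.

t_L ≈ 1.70 h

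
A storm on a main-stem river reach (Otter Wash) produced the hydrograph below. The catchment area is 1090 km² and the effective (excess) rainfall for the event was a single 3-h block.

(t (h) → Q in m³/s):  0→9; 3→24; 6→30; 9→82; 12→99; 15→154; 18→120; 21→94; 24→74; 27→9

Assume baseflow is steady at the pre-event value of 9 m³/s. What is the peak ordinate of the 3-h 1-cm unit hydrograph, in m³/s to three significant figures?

Direct runoff: 0.0, 15.0, 21.0, 73.0, 90.0, 145.0, 111.0, 85.0, 65.0, 0.0 m³/s; ΣQ_DR = 605.0 m³/s, peak = 145.0 m³/s.
Runoff depth d = ΣQ_DR·Δt / A = 605.0 × 10800 / (1090 km²) = 5.994 mm.
The 1-cm UH is the DRH scaled by (10 mm)/d, so U_p = 145.0 × 10/5.994 = 242 m³/s.

U_p ≈ 242 m³/s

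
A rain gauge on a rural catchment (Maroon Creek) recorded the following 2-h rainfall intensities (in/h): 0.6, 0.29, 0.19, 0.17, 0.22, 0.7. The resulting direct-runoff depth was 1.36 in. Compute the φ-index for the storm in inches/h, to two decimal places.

φ ≈ 0.31 in/h

Only the 2 blocks with intensity above φ contribute runoff: 0.6, 0.7 in/h.
Σ(I−φ)·Δt = d  ⇒  (0.6+0.7 − 2φ)·2 = 1.36
φ = (1.300 − 1.36/2) / 2 = 0.31 in/h.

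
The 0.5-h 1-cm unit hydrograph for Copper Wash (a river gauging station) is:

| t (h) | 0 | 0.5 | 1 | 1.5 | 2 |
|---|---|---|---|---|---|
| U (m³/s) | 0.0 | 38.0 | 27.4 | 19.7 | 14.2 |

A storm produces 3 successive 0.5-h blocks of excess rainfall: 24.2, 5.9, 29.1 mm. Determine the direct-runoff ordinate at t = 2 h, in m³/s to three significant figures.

Q ≈ 126 m³/s

By discrete convolution, Q_j = Σ (P_i / 10 mm) · U_{j−i}.
At t = 2 h (j=4): Q = (24.2/10)·14.2 + (5.9/10)·19.7 + (29.1/10)·27.4 = 126 m³/s.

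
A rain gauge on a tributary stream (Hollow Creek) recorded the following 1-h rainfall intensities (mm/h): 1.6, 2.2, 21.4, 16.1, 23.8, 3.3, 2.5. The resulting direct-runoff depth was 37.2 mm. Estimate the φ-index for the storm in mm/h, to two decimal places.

Only the 3 blocks with intensity above φ contribute runoff: 21.4, 16.1, 23.8 mm/h.
Σ(I−φ)·Δt = d  ⇒  (21.4+16.1+23.8 − 3φ)·1 = 37.2
φ = (61.30 − 37.2/1) / 3 = 8.03 mm/h.

φ ≈ 8.03 mm/h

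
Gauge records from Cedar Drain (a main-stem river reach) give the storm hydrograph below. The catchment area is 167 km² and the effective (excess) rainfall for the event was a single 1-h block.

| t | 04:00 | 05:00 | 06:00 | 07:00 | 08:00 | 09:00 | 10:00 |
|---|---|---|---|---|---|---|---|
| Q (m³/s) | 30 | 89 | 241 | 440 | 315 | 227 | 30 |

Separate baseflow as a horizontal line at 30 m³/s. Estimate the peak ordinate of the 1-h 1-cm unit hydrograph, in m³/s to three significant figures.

Direct runoff: 0.0, 59.0, 211.0, 410.0, 285.0, 197.0, 0.0 m³/s; ΣQ_DR = 1162 m³/s, peak = 410.0 m³/s.
Runoff depth d = ΣQ_DR·Δt / A = 1162 × 3600 / (167 km²) = 25.05 mm.
The 1-cm UH is the DRH scaled by (10 mm)/d, so U_p = 410.0 × 10/25.05 = 164 m³/s.

U_p ≈ 164 m³/s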